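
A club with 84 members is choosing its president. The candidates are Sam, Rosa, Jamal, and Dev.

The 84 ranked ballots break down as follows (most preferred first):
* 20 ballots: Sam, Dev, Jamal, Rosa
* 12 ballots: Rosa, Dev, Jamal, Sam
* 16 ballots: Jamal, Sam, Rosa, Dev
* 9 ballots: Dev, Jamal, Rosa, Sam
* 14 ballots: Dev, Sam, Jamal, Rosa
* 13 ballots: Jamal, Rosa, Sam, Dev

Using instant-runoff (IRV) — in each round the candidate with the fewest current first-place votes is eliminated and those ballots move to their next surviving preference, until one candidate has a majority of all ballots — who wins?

Round 1: Sam 20, Rosa 12, Jamal 29, Dev 23. Rosa eliminated.
Round 2: Sam 20, Jamal 29, Dev 35. Sam eliminated.
Round 3: Jamal 29, Dev 55. Dev has a majority (≥43).

Dev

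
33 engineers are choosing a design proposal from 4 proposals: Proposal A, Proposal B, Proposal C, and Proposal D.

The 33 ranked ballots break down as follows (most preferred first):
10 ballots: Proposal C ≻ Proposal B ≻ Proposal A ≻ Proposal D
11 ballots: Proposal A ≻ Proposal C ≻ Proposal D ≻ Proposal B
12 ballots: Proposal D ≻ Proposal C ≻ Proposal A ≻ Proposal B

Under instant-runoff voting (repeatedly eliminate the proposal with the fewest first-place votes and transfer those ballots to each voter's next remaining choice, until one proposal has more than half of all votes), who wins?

Round 1: Proposal A 11, Proposal B 0, Proposal C 10, Proposal D 12. Proposal B eliminated.
Round 2: Proposal A 11, Proposal C 10, Proposal D 12. Proposal C eliminated.
Round 3: Proposal A 21, Proposal D 12. Proposal A has a majority (≥17).

Proposal A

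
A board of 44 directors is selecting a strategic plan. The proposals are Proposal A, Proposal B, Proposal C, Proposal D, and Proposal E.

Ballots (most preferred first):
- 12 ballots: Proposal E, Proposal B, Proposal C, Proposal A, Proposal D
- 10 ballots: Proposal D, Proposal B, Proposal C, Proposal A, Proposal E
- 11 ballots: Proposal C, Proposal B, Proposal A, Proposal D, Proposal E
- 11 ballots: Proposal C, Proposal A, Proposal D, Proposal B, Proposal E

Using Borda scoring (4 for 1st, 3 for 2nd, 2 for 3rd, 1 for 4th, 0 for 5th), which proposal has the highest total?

Proposal A: 12×1 + 10×1 + 11×2 + 11×3 = 77
Proposal B: 12×3 + 10×3 + 11×3 + 11×1 = 110
Proposal C: 12×2 + 10×2 + 11×4 + 11×4 = 132
Proposal D: 12×0 + 10×4 + 11×1 + 11×2 = 73
Proposal E: 12×4 + 10×0 + 11×0 + 11×0 = 48

Proposal C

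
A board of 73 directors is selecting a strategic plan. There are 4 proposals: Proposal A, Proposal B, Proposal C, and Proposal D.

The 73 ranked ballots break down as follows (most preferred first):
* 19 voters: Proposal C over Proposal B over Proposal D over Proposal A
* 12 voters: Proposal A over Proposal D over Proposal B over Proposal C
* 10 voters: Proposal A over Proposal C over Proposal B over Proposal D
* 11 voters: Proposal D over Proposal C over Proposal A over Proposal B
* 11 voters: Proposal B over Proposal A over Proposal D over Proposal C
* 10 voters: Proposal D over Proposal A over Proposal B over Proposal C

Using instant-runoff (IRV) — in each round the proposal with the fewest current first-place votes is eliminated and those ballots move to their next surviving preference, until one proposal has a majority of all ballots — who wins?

Proposal D

Round 1: Proposal A 22, Proposal B 11, Proposal C 19, Proposal D 21. Proposal B eliminated.
Round 2: Proposal A 33, Proposal C 19, Proposal D 21. Proposal C eliminated.
Round 3: Proposal A 33, Proposal D 40. Proposal D has a majority (≥37).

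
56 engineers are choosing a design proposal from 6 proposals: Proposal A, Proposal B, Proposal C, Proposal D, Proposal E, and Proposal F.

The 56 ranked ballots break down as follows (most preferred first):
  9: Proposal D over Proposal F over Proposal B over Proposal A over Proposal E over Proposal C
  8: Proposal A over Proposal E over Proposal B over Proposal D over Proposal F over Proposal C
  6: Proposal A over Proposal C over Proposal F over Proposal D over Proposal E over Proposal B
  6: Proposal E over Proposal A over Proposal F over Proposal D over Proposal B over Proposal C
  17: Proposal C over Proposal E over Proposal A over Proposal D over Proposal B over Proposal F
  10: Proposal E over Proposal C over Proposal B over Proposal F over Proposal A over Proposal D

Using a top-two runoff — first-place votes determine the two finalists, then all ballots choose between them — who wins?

Proposal E

Round 1 first-place votes: Proposal A 14, Proposal B 0, Proposal C 17, Proposal D 9, Proposal E 16, Proposal F 0. Proposal C and Proposal E advance.
Runoff: Proposal C is ranked above Proposal E on 23 ballots, Proposal E above Proposal C on 33.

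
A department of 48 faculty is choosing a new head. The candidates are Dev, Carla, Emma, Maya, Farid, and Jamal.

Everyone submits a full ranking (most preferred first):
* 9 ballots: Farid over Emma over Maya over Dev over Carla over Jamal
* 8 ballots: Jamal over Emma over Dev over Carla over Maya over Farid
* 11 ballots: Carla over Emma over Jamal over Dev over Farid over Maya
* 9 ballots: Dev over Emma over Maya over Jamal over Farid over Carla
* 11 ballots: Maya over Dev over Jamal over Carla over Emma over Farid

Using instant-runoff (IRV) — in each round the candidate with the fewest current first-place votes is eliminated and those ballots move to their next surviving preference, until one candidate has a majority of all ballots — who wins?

Dev

Round 1: Dev 9, Carla 11, Emma 0, Maya 11, Farid 9, Jamal 8. Emma eliminated.
Round 2: Dev 9, Carla 11, Maya 11, Farid 9, Jamal 8. Jamal eliminated.
Round 3: Dev 17, Carla 11, Maya 11, Farid 9. Farid eliminated.
Round 4: Dev 17, Carla 11, Maya 20. Carla eliminated.
Round 5: Dev 28, Maya 20. Dev has a majority (≥25).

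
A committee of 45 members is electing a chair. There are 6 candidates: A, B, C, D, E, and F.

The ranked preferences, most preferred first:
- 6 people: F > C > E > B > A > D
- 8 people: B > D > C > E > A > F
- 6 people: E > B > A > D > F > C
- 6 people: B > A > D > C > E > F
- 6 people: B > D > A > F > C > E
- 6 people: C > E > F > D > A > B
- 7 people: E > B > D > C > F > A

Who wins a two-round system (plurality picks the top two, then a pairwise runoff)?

E

Round 1 first-place votes: A 0, B 20, C 6, D 0, E 13, F 6. B and E advance.
Runoff: B is ranked above E on 20 ballots, E above B on 25.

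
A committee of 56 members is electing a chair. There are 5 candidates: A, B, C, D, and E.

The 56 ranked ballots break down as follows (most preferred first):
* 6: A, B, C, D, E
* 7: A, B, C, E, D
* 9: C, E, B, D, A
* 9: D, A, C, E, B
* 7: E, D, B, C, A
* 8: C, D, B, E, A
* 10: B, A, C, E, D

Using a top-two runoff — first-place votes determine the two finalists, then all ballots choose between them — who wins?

Round 1 first-place votes: A 13, B 10, C 17, D 9, E 7. C and A advance.
Runoff: C is ranked above A on 24 ballots, A above C on 32.

A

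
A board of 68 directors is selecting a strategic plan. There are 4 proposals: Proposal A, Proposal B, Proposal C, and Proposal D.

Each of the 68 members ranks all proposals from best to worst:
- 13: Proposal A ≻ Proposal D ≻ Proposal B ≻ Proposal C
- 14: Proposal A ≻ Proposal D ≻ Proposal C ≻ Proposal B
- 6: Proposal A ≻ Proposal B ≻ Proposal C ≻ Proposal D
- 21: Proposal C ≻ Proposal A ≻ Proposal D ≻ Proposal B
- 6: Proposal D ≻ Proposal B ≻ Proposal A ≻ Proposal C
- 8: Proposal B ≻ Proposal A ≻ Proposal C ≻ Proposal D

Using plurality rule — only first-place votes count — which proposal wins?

First-place votes: Proposal A 33, Proposal B 8, Proposal C 21, Proposal D 6.

Proposal A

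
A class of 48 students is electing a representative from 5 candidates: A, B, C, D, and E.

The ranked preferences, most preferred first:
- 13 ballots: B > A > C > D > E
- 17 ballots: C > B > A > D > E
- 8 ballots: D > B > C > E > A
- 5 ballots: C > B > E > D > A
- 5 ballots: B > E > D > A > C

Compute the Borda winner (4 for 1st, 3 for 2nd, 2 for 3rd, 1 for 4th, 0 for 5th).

A: 13×3 + 17×2 + 8×0 + 5×0 + 5×1 = 78
B: 13×4 + 17×3 + 8×3 + 5×3 + 5×4 = 162
C: 13×2 + 17×4 + 8×2 + 5×4 + 5×0 = 130
D: 13×1 + 17×1 + 8×4 + 5×1 + 5×2 = 77
E: 13×0 + 17×0 + 8×1 + 5×2 + 5×3 = 33

B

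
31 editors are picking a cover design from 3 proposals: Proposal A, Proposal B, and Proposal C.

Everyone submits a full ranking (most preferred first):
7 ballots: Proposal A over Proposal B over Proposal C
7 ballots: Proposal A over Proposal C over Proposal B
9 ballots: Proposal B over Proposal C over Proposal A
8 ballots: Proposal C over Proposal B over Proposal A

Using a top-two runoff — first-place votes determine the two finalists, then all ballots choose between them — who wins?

Round 1 first-place votes: Proposal A 14, Proposal B 9, Proposal C 8. Proposal A and Proposal B advance.
Runoff: Proposal A is ranked above Proposal B on 14 ballots, Proposal B above Proposal A on 17.

Proposal B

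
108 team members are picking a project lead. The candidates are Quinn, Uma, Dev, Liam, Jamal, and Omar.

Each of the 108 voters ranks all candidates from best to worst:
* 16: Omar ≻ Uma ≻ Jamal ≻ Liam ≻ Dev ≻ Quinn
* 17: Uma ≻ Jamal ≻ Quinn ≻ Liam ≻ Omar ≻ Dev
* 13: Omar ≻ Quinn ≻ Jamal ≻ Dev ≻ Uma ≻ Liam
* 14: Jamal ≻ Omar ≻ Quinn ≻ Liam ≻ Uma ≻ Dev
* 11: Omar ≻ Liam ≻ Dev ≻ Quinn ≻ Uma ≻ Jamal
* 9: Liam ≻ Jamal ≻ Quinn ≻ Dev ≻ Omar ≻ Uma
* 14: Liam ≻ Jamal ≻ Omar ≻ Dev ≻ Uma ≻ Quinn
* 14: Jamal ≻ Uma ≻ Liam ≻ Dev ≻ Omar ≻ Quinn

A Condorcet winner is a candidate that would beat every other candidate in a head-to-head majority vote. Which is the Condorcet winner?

Jamal vs Quinn: 84–24
Jamal vs Uma: 64–44
Jamal vs Dev: 97–11
Jamal vs Liam: 74–34
Jamal vs Omar: 68–40
Jamal beats every other candidate.

Jamal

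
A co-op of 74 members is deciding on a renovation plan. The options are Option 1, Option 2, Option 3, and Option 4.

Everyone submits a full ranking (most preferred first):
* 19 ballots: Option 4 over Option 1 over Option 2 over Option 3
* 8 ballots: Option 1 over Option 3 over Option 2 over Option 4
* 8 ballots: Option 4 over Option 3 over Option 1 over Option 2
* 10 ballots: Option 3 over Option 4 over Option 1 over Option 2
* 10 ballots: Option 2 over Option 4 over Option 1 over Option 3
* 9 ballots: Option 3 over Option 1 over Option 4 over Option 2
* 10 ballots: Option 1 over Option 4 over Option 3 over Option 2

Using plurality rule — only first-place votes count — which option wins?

Option 4

First-place votes: Option 1 18, Option 2 10, Option 3 19, Option 4 27.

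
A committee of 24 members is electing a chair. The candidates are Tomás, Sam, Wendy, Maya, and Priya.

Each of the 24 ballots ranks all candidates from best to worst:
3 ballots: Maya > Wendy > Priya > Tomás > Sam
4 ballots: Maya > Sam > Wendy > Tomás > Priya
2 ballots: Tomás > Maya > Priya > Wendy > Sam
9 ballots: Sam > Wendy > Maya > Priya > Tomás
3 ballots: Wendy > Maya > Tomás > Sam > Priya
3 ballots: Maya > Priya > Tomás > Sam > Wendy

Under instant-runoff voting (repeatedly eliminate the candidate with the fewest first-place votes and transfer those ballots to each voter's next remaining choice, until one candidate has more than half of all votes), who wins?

Round 1: Tomás 2, Sam 9, Wendy 3, Maya 10, Priya 0. Priya eliminated.
Round 2: Tomás 2, Sam 9, Wendy 3, Maya 10. Tomás eliminated.
Round 3: Sam 9, Wendy 3, Maya 12. Wendy eliminated.
Round 4: Sam 9, Maya 15. Maya has a majority (≥13).

Maya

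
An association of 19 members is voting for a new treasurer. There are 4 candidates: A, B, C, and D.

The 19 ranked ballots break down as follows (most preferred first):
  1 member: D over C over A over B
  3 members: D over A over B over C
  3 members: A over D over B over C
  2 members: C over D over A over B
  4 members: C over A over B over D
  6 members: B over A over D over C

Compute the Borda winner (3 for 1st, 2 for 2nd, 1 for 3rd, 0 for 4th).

A

A: 1×1 + 3×2 + 3×3 + 2×1 + 4×2 + 6×2 = 38
B: 1×0 + 3×1 + 3×1 + 2×0 + 4×1 + 6×3 = 28
C: 1×2 + 3×0 + 3×0 + 2×3 + 4×3 + 6×0 = 20
D: 1×3 + 3×3 + 3×2 + 2×2 + 4×0 + 6×1 = 28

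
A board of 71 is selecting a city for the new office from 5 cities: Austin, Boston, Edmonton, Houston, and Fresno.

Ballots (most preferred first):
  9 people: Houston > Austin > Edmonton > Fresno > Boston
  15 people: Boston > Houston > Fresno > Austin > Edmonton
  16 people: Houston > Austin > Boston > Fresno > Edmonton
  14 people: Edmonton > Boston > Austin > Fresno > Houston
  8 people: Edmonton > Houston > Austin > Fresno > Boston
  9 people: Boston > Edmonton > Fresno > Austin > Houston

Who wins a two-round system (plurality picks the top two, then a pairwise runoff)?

Round 1 first-place votes: Austin 0, Boston 24, Edmonton 22, Houston 25, Fresno 0. Houston and Boston advance.
Runoff: Houston is ranked above Boston on 33 ballots, Boston above Houston on 38.

Boston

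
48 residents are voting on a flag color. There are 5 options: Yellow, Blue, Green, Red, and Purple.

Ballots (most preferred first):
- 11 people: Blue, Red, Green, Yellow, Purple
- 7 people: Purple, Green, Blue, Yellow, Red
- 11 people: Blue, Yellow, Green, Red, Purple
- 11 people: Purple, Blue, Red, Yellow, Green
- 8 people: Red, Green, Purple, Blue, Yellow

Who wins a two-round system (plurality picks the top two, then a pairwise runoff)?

Round 1 first-place votes: Yellow 0, Blue 22, Green 0, Red 8, Purple 18. Blue and Purple advance.
Runoff: Blue is ranked above Purple on 22 ballots, Purple above Blue on 26.

Purple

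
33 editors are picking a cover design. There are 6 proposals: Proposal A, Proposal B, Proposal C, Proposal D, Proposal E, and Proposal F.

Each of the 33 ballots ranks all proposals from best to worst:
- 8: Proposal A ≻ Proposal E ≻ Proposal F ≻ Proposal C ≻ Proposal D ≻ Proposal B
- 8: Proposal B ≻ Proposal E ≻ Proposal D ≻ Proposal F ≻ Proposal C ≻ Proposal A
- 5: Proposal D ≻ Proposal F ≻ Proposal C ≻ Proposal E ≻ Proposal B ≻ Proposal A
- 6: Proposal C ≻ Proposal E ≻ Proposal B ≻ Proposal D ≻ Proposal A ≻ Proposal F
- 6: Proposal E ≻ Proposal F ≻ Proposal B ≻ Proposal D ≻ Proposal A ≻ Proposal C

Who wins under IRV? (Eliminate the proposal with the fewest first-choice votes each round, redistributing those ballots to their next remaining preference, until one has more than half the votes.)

Proposal C

Round 1: Proposal A 8, Proposal B 8, Proposal C 6, Proposal D 5, Proposal E 6, Proposal F 0. Proposal F eliminated.
Round 2: Proposal A 8, Proposal B 8, Proposal C 6, Proposal D 5, Proposal E 6. Proposal D eliminated.
Round 3: Proposal A 8, Proposal B 8, Proposal C 11, Proposal E 6. Proposal E eliminated.
Round 4: Proposal A 8, Proposal B 14, Proposal C 11. Proposal A eliminated.
Round 5: Proposal B 14, Proposal C 19. Proposal C has a majority (≥17).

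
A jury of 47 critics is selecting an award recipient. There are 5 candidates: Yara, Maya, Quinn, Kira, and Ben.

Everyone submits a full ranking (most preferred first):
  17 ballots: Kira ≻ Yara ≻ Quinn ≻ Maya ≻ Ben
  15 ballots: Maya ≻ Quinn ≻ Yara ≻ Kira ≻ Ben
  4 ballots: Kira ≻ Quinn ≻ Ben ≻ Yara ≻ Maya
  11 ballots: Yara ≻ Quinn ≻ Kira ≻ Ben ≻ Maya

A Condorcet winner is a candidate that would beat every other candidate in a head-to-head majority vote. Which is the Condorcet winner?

Yara

Yara vs Maya: 32–15
Yara vs Quinn: 28–19
Yara vs Kira: 26–21
Yara vs Ben: 43–4
Yara beats every other candidate.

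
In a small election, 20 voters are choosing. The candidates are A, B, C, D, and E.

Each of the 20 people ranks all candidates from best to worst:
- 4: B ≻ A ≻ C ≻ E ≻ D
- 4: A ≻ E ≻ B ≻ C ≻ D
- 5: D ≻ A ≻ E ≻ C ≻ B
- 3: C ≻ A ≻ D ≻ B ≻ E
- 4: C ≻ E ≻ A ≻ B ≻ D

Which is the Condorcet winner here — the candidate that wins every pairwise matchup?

A

A vs B: 16–4
A vs C: 13–7
A vs D: 15–5
A vs E: 16–4
A beats every other candidate.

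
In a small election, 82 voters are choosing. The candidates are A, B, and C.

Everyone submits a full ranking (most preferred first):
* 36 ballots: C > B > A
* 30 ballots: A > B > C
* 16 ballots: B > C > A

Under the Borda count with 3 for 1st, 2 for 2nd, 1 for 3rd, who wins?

A: 36×1 + 30×3 + 16×1 = 142
B: 36×2 + 30×2 + 16×3 = 180
C: 36×3 + 30×1 + 16×2 = 170

B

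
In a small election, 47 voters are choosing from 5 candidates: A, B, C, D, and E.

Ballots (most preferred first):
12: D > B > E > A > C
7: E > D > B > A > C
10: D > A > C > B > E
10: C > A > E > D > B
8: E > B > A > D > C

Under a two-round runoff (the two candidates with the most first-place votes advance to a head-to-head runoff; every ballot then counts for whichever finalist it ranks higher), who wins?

E

Round 1 first-place votes: A 0, B 0, C 10, D 22, E 15. D and E advance.
Runoff: D is ranked above E on 22 ballots, E above D on 25.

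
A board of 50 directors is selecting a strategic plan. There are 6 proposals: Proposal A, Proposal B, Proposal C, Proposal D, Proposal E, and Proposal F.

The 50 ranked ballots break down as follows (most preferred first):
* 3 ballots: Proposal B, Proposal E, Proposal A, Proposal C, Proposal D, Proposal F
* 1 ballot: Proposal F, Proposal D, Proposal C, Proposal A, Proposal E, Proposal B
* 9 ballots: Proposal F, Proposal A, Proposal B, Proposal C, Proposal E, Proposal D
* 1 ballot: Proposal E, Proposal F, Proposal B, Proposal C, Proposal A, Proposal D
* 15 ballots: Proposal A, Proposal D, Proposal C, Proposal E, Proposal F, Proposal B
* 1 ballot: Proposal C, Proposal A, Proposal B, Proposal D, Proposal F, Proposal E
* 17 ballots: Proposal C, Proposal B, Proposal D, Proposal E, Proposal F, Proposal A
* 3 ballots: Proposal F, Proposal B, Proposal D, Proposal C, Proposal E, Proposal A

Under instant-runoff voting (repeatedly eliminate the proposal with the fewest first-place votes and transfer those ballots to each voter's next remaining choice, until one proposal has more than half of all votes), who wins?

Proposal A

Round 1: Proposal A 15, Proposal B 3, Proposal C 18, Proposal D 0, Proposal E 1, Proposal F 13. Proposal D eliminated.
Round 2: Proposal A 15, Proposal B 3, Proposal C 18, Proposal E 1, Proposal F 13. Proposal E eliminated.
Round 3: Proposal A 15, Proposal B 3, Proposal C 18, Proposal F 14. Proposal B eliminated.
Round 4: Proposal A 18, Proposal C 18, Proposal F 14. Proposal F eliminated.
Round 5: Proposal A 27, Proposal C 23. Proposal A has a majority (≥26).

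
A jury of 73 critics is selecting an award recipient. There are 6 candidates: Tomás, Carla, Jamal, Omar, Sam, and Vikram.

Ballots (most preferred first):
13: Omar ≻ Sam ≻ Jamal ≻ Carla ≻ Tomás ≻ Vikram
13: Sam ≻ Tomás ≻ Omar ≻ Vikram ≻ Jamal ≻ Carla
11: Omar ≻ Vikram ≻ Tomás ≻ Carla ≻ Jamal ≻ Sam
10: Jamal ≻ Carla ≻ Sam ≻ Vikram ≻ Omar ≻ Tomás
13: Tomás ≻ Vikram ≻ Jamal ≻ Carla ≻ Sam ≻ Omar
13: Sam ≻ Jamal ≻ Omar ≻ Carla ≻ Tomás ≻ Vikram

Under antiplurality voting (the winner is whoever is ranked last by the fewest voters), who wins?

Jamal

Last-place votes: Tomás 10, Carla 13, Jamal 0, Omar 13, Sam 11, Vikram 26.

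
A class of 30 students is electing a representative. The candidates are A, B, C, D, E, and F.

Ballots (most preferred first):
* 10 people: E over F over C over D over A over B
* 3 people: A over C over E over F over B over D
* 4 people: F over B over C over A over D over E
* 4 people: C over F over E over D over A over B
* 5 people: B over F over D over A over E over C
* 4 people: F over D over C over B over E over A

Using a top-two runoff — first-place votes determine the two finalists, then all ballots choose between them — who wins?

Round 1 first-place votes: A 3, B 5, C 4, D 0, E 10, F 8. E and F advance.
Runoff: E is ranked above F on 13 ballots, F above E on 17.

F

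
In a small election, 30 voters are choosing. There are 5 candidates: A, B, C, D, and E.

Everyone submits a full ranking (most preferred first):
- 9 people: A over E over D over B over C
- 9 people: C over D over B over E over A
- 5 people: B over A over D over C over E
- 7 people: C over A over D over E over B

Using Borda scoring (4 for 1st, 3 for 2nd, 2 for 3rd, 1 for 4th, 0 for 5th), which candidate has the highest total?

A

A: 9×4 + 9×0 + 5×3 + 7×3 = 72
B: 9×1 + 9×2 + 5×4 + 7×0 = 47
C: 9×0 + 9×4 + 5×1 + 7×4 = 69
D: 9×2 + 9×3 + 5×2 + 7×2 = 69
E: 9×3 + 9×1 + 5×0 + 7×1 = 43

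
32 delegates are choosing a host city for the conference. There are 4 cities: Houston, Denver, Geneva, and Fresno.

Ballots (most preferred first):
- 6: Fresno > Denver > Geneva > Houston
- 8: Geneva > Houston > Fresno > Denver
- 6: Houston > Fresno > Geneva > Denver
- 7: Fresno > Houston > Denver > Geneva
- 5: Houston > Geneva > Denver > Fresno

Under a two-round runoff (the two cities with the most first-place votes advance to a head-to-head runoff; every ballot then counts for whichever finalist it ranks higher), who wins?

Houston

Round 1 first-place votes: Houston 11, Denver 0, Geneva 8, Fresno 13. Fresno and Houston advance.
Runoff: Fresno is ranked above Houston on 13 ballots, Houston above Fresno on 19.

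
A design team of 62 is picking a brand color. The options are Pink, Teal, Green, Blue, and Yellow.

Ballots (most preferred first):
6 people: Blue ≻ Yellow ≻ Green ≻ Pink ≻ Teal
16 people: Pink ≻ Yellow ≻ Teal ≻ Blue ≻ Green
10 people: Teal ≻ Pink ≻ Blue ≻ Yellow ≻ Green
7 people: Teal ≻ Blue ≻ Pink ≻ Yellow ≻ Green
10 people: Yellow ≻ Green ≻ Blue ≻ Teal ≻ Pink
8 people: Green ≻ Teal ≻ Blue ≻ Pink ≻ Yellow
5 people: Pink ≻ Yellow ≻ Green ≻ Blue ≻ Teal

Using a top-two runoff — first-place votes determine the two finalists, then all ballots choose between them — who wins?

Round 1 first-place votes: Pink 21, Teal 17, Green 8, Blue 6, Yellow 10. Pink and Teal advance.
Runoff: Pink is ranked above Teal on 27 ballots, Teal above Pink on 35.

Teal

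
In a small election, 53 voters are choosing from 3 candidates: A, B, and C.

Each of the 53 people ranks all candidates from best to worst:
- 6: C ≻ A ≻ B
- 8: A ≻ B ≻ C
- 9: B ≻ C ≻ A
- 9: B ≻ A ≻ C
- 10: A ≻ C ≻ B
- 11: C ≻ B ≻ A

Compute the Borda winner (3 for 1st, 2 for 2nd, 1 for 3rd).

B

A: 6×2 + 8×3 + 9×1 + 9×2 + 10×3 + 11×1 = 104
B: 6×1 + 8×2 + 9×3 + 9×3 + 10×1 + 11×2 = 108
C: 6×3 + 8×1 + 9×2 + 9×1 + 10×2 + 11×3 = 106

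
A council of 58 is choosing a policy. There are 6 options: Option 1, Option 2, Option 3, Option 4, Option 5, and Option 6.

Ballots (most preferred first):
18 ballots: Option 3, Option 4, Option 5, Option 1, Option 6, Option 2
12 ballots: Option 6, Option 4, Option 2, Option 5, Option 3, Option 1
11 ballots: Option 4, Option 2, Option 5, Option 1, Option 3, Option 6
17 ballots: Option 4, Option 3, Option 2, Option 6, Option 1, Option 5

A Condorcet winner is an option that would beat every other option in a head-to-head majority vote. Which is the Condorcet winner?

Option 4 vs Option 1: 58–0
Option 4 vs Option 2: 58–0
Option 4 vs Option 3: 40–18
Option 4 vs Option 5: 58–0
Option 4 vs Option 6: 46–12
Option 4 beats every other option.

Option 4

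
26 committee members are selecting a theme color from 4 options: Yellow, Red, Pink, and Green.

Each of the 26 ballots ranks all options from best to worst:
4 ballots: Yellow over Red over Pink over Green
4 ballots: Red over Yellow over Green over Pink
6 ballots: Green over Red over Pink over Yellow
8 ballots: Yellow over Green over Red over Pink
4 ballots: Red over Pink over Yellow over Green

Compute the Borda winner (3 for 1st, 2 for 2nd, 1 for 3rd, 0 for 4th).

Yellow: 4×3 + 4×2 + 6×0 + 8×3 + 4×1 = 48
Red: 4×2 + 4×3 + 6×2 + 8×1 + 4×3 = 52
Pink: 4×1 + 4×0 + 6×1 + 8×0 + 4×2 = 18
Green: 4×0 + 4×1 + 6×3 + 8×2 + 4×0 = 38

Red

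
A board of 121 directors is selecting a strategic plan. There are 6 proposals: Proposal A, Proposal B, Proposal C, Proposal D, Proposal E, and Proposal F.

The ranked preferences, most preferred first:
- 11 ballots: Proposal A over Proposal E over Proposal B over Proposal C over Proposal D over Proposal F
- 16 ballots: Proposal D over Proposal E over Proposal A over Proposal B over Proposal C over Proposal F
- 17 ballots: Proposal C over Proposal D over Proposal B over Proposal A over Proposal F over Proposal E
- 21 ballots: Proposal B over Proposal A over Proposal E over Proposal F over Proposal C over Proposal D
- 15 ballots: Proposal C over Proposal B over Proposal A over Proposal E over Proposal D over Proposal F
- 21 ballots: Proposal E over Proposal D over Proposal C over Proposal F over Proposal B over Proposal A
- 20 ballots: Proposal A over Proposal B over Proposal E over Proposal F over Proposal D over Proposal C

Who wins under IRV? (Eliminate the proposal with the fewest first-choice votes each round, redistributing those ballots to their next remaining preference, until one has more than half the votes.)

Round 1: Proposal A 31, Proposal B 21, Proposal C 32, Proposal D 16, Proposal E 21, Proposal F 0. Proposal F eliminated.
Round 2: Proposal A 31, Proposal B 21, Proposal C 32, Proposal D 16, Proposal E 21. Proposal D eliminated.
Round 3: Proposal A 31, Proposal B 21, Proposal C 32, Proposal E 37. Proposal B eliminated.
Round 4: Proposal A 52, Proposal C 32, Proposal E 37. Proposal C eliminated.
Round 5: Proposal A 84, Proposal E 37. Proposal A has a majority (≥61).

Proposal A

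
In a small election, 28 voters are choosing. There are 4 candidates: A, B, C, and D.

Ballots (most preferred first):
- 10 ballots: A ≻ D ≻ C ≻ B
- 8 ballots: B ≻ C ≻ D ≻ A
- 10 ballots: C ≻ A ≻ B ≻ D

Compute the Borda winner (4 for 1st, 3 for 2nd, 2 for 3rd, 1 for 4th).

A: 10×4 + 8×1 + 10×3 = 78
B: 10×1 + 8×4 + 10×2 = 62
C: 10×2 + 8×3 + 10×4 = 84
D: 10×3 + 8×2 + 10×1 = 56

C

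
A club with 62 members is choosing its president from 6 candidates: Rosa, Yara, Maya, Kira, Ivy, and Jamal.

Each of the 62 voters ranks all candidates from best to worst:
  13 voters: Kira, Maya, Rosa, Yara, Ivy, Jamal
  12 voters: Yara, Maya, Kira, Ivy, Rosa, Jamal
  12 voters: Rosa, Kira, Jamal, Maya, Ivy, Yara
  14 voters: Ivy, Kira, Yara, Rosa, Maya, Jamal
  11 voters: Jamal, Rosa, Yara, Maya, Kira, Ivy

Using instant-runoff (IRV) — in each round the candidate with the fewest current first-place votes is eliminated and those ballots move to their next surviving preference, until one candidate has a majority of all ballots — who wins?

Round 1: Rosa 12, Yara 12, Maya 0, Kira 13, Ivy 14, Jamal 11. Maya eliminated.
Round 2: Rosa 12, Yara 12, Kira 13, Ivy 14, Jamal 11. Jamal eliminated.
Round 3: Rosa 23, Yara 12, Kira 13, Ivy 14. Yara eliminated.
Round 4: Rosa 23, Kira 25, Ivy 14. Ivy eliminated.
Round 5: Rosa 23, Kira 39. Kira has a majority (≥32).

Kira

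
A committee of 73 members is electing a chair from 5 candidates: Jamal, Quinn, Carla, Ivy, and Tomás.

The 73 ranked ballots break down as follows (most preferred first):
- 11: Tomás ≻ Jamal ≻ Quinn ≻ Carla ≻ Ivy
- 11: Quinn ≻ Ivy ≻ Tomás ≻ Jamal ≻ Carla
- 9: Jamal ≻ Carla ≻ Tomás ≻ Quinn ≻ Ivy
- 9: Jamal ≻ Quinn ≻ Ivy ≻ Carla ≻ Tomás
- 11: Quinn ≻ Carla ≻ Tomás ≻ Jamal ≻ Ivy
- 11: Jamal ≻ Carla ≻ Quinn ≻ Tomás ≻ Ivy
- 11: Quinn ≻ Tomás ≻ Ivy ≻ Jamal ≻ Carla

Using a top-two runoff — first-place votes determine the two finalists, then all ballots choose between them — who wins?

Round 1 first-place votes: Jamal 29, Quinn 33, Carla 0, Ivy 0, Tomás 11. Quinn and Jamal advance.
Runoff: Quinn is ranked above Jamal on 33 ballots, Jamal above Quinn on 40.

Jamal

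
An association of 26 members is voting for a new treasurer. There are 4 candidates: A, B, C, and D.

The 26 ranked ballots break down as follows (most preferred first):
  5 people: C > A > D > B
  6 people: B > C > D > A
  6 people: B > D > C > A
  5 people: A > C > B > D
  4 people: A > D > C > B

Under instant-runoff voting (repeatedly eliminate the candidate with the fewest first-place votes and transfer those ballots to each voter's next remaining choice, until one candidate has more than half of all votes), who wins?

A

Round 1: A 9, B 12, C 5, D 0. D eliminated.
Round 2: A 9, B 12, C 5. C eliminated.
Round 3: A 14, B 12. A has a majority (≥14).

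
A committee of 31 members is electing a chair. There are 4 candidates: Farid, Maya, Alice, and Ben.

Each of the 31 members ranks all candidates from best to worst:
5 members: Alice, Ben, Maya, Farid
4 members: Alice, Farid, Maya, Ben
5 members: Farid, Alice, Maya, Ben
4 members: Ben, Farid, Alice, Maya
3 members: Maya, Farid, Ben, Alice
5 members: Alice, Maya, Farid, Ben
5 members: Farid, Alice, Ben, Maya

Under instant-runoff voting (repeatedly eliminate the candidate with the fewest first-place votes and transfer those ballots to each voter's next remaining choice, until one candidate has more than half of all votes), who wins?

Farid

Round 1: Farid 10, Maya 3, Alice 14, Ben 4. Maya eliminated.
Round 2: Farid 13, Alice 14, Ben 4. Ben eliminated.
Round 3: Farid 17, Alice 14. Farid has a majority (≥16).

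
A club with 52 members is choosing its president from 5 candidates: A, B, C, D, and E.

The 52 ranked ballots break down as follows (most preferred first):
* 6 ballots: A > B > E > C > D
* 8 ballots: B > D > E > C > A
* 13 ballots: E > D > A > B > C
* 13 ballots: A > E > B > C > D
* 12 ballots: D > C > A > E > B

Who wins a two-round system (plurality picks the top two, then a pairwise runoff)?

A

Round 1 first-place votes: A 19, B 8, C 0, D 12, E 13. A and E advance.
Runoff: A is ranked above E on 31 ballots, E above A on 21.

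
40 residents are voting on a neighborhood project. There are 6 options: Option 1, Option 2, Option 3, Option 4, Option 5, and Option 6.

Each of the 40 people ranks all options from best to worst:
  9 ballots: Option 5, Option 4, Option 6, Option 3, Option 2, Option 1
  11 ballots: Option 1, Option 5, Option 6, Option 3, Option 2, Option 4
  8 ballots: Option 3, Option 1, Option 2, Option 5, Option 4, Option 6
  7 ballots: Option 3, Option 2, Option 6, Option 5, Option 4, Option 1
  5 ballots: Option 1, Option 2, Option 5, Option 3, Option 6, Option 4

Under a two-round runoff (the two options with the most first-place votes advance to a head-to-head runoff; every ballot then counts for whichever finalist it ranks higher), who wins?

Round 1 first-place votes: Option 1 16, Option 2 0, Option 3 15, Option 4 0, Option 5 9, Option 6 0. Option 1 and Option 3 advance.
Runoff: Option 1 is ranked above Option 3 on 16 ballots, Option 3 above Option 1 on 24.

Option 3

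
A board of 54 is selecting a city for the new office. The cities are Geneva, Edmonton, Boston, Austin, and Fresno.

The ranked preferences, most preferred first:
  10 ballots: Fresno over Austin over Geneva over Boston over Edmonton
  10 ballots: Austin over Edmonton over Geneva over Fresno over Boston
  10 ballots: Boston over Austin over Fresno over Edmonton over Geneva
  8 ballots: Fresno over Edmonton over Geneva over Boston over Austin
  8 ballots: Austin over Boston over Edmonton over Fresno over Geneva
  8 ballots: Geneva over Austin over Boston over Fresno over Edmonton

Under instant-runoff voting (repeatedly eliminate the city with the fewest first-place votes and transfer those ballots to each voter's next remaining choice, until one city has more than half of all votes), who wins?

Round 1: Geneva 8, Edmonton 0, Boston 10, Austin 18, Fresno 18. Edmonton eliminated.
Round 2: Geneva 8, Boston 10, Austin 18, Fresno 18. Geneva eliminated.
Round 3: Boston 10, Austin 26, Fresno 18. Boston eliminated.
Round 4: Austin 36, Fresno 18. Austin has a majority (≥28).

Austin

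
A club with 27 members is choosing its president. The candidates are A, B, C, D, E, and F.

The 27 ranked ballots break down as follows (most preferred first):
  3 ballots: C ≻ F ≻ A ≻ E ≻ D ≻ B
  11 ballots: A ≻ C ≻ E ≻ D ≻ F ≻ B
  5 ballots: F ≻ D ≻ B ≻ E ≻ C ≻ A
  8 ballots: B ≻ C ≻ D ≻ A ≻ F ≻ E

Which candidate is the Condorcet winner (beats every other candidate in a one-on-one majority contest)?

C vs A: 16–11
C vs B: 14–13
C vs D: 22–5
C vs E: 22–5
C vs F: 22–5
C beats every other candidate.

C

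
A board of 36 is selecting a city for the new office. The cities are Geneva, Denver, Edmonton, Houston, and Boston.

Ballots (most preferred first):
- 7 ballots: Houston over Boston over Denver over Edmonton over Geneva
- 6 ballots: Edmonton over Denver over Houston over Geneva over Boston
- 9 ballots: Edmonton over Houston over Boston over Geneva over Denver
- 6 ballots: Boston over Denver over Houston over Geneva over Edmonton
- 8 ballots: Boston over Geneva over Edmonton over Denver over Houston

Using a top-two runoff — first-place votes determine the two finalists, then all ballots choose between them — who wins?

Round 1 first-place votes: Geneva 0, Denver 0, Edmonton 15, Houston 7, Boston 14. Edmonton and Boston advance.
Runoff: Edmonton is ranked above Boston on 15 ballots, Boston above Edmonton on 21.

Boston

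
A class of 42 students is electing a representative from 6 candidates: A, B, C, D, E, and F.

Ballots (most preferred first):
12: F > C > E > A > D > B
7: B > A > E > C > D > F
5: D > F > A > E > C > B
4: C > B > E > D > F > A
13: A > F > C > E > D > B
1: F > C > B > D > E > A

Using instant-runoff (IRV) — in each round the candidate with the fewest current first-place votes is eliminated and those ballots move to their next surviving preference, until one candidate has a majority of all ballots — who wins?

Round 1: A 13, B 7, C 4, D 5, E 0, F 13. E eliminated.
Round 2: A 13, B 7, C 4, D 5, F 13. C eliminated.
Round 3: A 13, B 11, D 5, F 13. D eliminated.
Round 4: A 13, B 11, F 18. B eliminated.
Round 5: A 20, F 22. F has a majority (≥22).

F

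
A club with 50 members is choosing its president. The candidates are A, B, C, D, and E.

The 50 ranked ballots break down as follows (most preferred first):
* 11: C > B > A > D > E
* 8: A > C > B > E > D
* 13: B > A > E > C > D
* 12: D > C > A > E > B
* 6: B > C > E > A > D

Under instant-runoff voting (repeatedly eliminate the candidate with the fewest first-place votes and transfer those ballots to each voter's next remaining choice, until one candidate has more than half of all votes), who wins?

Round 1: A 8, B 19, C 11, D 12, E 0. E eliminated.
Round 2: A 8, B 19, C 11, D 12. A eliminated.
Round 3: B 19, C 19, D 12. D eliminated.
Round 4: B 19, C 31. C has a majority (≥26).

C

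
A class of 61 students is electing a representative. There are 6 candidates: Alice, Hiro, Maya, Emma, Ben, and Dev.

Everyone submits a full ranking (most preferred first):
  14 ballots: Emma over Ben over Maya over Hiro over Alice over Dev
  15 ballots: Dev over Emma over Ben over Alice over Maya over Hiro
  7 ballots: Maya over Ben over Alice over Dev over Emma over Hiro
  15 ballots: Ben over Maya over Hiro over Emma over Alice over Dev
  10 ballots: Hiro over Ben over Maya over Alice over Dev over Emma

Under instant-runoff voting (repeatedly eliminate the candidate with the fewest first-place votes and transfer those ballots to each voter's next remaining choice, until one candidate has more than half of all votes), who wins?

Round 1: Alice 0, Hiro 10, Maya 7, Emma 14, Ben 15, Dev 15. Alice eliminated.
Round 2: Hiro 10, Maya 7, Emma 14, Ben 15, Dev 15. Maya eliminated.
Round 3: Hiro 10, Emma 14, Ben 22, Dev 15. Hiro eliminated.
Round 4: Emma 14, Ben 32, Dev 15. Ben has a majority (≥31).

Ben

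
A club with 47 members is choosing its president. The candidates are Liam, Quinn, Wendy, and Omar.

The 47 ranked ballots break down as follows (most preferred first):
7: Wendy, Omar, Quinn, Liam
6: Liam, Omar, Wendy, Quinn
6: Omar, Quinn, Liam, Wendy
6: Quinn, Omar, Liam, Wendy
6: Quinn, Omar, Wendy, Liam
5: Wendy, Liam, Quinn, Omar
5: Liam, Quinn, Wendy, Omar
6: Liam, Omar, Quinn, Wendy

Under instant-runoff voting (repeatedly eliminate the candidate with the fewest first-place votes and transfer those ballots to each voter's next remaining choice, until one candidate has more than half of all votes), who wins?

Round 1: Liam 17, Quinn 12, Wendy 12, Omar 6. Omar eliminated.
Round 2: Liam 17, Quinn 18, Wendy 12. Wendy eliminated.
Round 3: Liam 22, Quinn 25. Quinn has a majority (≥24).

Quinn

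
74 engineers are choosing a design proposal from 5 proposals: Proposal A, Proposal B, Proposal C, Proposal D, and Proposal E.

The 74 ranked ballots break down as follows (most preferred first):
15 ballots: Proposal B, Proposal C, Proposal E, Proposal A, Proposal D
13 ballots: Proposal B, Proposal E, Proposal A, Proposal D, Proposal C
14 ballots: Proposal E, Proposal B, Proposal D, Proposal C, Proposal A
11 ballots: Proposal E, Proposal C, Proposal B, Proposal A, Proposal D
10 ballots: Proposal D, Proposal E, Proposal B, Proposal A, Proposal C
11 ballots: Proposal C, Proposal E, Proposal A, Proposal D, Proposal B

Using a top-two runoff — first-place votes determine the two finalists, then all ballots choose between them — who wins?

Round 1 first-place votes: Proposal A 0, Proposal B 28, Proposal C 11, Proposal D 10, Proposal E 25. Proposal B and Proposal E advance.
Runoff: Proposal B is ranked above Proposal E on 28 ballots, Proposal E above Proposal B on 46.

Proposal E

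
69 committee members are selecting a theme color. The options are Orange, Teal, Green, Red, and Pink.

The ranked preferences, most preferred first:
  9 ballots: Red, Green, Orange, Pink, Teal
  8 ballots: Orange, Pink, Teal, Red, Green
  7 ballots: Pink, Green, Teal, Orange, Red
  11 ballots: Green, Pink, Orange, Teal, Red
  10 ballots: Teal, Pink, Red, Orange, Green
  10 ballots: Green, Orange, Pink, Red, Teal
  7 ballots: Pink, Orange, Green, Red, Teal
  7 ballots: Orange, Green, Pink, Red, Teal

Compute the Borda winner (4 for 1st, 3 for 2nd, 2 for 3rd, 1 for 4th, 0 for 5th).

Orange: 9×2 + 8×4 + 7×1 + 11×2 + 10×1 + 10×3 + 7×3 + 7×4 = 168
Teal: 9×0 + 8×2 + 7×2 + 11×1 + 10×4 + 10×0 + 7×0 + 7×0 = 81
Green: 9×3 + 8×0 + 7×3 + 11×4 + 10×0 + 10×4 + 7×2 + 7×3 = 167
Red: 9×4 + 8×1 + 7×0 + 11×0 + 10×2 + 10×1 + 7×1 + 7×1 = 88
Pink: 9×1 + 8×3 + 7×4 + 11×3 + 10×3 + 10×2 + 7×4 + 7×2 = 186

Pink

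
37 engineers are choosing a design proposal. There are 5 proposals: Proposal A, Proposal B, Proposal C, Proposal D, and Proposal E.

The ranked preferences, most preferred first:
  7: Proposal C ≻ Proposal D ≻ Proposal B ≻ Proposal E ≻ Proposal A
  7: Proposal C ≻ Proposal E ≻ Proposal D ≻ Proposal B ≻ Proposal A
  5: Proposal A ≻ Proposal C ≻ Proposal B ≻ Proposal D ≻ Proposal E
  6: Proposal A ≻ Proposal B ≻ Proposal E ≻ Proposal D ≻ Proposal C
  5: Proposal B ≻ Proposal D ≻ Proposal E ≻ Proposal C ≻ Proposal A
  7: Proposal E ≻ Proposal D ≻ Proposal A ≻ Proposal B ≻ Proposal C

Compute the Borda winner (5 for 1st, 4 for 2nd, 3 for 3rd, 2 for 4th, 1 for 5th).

Proposal D

Proposal A: 7×1 + 7×1 + 5×5 + 6×5 + 5×1 + 7×3 = 95
Proposal B: 7×3 + 7×2 + 5×3 + 6×4 + 5×5 + 7×2 = 113
Proposal C: 7×5 + 7×5 + 5×4 + 6×1 + 5×2 + 7×1 = 113
Proposal D: 7×4 + 7×3 + 5×2 + 6×2 + 5×4 + 7×4 = 119
Proposal E: 7×2 + 7×4 + 5×1 + 6×3 + 5×3 + 7×5 = 115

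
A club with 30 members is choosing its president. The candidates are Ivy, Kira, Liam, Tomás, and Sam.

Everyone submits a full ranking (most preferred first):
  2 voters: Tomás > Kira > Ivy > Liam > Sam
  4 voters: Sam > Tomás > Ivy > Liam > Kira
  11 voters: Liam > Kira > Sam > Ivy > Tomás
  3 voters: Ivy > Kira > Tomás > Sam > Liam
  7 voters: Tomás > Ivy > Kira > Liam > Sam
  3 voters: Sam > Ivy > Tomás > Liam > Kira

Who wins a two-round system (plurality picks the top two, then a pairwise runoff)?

Tomás

Round 1 first-place votes: Ivy 3, Kira 0, Liam 11, Tomás 9, Sam 7. Liam and Tomás advance.
Runoff: Liam is ranked above Tomás on 11 ballots, Tomás above Liam on 19.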